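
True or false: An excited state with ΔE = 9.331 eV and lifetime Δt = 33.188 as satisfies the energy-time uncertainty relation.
No, it violates the uncertainty relation.

Calculate the product ΔEΔt:
ΔE = 9.331 eV = 1.495e-18 J
ΔEΔt = (1.495e-18 J) × (3.319e-17 s)
ΔEΔt = 4.962e-35 J·s

Compare to the minimum allowed value ℏ/2:
ℏ/2 = 5.273e-35 J·s

Since ΔEΔt = 4.962e-35 J·s < 5.273e-35 J·s = ℏ/2,
this violates the uncertainty relation.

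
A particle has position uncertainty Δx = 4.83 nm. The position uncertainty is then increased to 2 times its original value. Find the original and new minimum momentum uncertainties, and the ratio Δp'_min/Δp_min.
Original Δp_min = 1.092 × 10^-26 kg·m/s; new Δp'_min = 5.458 × 10^-27 kg·m/s; ratio Δp'_min/Δp_min = 1/2.

From the uncertainty principle ΔxΔp ≥ ℏ/2, the minimum momentum uncertainty is Δp_min = ℏ/(2Δx).

Original (Δx = 4.83 nm = 4.830e-09 m):
Δp_min = (1.055e-34 J·s)/(2 × 4.830e-09 m) = 1.092e-26 kg·m/s

When Δx → 2Δx:
Δp'_min = ℏ/(2 × 2Δx) = (1/2) × ℏ/(2Δx) = (1/2) × Δp_min
Δp'_min = 1/2 × 1.092e-26 kg·m/s = 5.458e-27 kg·m/s

Since Δp_min ∝ 1/Δx, when Δx is increased to 2 times its original value, Δp_min decreases to 1/2 of its original value.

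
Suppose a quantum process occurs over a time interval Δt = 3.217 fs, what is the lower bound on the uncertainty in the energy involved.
102.302 meV

Using the energy-time uncertainty principle:
ΔEΔt ≥ ℏ/2

The minimum uncertainty in energy is:
ΔE_min = ℏ/(2Δt)
ΔE_min = (1.055e-34 J·s) / (2 × 3.217e-15 s)
ΔE_min = 1.639e-20 J = 102.302 meV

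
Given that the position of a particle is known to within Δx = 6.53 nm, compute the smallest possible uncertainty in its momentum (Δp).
8.075 × 10^-27 kg·m/s

Using the Heisenberg uncertainty principle:
ΔxΔp ≥ ℏ/2

The minimum uncertainty in momentum is:
Δp_min = ℏ/(2Δx)
Δp_min = (1.055e-34 J·s) / (2 × 6.530e-09 m)
Δp_min = 8.075e-27 kg·m/s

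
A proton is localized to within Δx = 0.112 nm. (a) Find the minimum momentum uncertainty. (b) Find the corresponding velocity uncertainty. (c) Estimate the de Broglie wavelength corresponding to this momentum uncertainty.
(a) Δp_min = 4.708 × 10^-25 kg·m/s
(b) Δv_min = 281.469 m/s
(c) λ_dB = 1.407 nm

Step-by-step:

(a) From the uncertainty principle:
Δp_min = ℏ/(2Δx) = (1.055e-34 J·s)/(2 × 1.120e-10 m) = 4.708e-25 kg·m/s

(b) The velocity uncertainty:
Δv = Δp/m = (4.708e-25 kg·m/s)/(1.673e-27 kg) = 2.815e+02 m/s = 281.469 m/s

(c) The de Broglie wavelength for this momentum:
λ = h/p = (6.626e-34 J·s)/(4.708e-25 kg·m/s) = 1.407e-09 m = 1.407 nm

Note: The de Broglie wavelength is comparable to the localization size, as expected from wave-particle duality.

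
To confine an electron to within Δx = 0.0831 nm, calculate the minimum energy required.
1.379 eV

Localizing a particle requires giving it sufficient momentum uncertainty:

1. From uncertainty principle: Δp ≥ ℏ/(2Δx)
   Δp_min = (1.055e-34 J·s) / (2 × 8.310e-11 m)
   Δp_min = 6.345e-25 kg·m/s

2. This momentum uncertainty corresponds to kinetic energy:
   KE ≈ (Δp)²/(2m) = (6.345e-25)²/(2 × 9.109e-31 kg)
   KE = 2.210e-19 J = 1.379 eV

Tighter localization requires more energy.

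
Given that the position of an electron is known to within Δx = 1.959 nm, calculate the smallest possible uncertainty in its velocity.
29.548 km/s

Using the Heisenberg uncertainty principle and Δp = mΔv:
ΔxΔp ≥ ℏ/2
Δx(mΔv) ≥ ℏ/2

The minimum uncertainty in velocity is:
Δv_min = ℏ/(2mΔx)
Δv_min = (1.055e-34 J·s) / (2 × 9.109e-31 kg × 1.959e-09 m)
Δv_min = 2.955e+04 m/s = 29.548 km/s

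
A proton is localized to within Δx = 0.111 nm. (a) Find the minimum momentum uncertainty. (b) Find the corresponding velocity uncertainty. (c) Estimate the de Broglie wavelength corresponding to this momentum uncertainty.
(a) Δp_min = 4.750 × 10^-25 kg·m/s
(b) Δv_min = 284.005 m/s
(c) λ_dB = 1.395 nm

Step-by-step:

(a) From the uncertainty principle:
Δp_min = ℏ/(2Δx) = (1.055e-34 J·s)/(2 × 1.110e-10 m) = 4.750e-25 kg·m/s

(b) The velocity uncertainty:
Δv = Δp/m = (4.750e-25 kg·m/s)/(1.673e-27 kg) = 2.840e+02 m/s = 284.005 m/s

(c) The de Broglie wavelength for this momentum:
λ = h/p = (6.626e-34 J·s)/(4.750e-25 kg·m/s) = 1.395e-09 m = 1.395 nm

Note: The de Broglie wavelength is comparable to the localization size, as expected from wave-particle duality.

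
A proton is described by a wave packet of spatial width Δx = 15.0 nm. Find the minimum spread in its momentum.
3.515 × 10^-27 kg·m/s

For a wave packet, the spatial width Δx and momentum spread Δp are related by the uncertainty principle:
ΔxΔp ≥ ℏ/2

The minimum momentum spread is:
Δp_min = ℏ/(2Δx)
Δp_min = (1.055e-34 J·s) / (2 × 1.500e-08 m)
Δp_min = 3.515e-27 kg·m/s

A wave packet cannot have both a well-defined position and well-defined momentum.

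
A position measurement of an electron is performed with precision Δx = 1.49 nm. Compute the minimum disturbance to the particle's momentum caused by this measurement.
3.539 × 10^-26 kg·m/s

The uncertainty principle implies that measuring position disturbs momentum:
ΔxΔp ≥ ℏ/2

When we measure position with precision Δx, we necessarily introduce a momentum uncertainty:
Δp ≥ ℏ/(2Δx)
Δp_min = (1.055e-34 J·s) / (2 × 1.490e-09 m)
Δp_min = 3.539e-26 kg·m/s

The more precisely we measure position, the greater the momentum disturbance.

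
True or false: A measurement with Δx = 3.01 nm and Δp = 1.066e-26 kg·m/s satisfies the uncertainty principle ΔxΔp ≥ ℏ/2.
No, it violates the uncertainty principle (impossible measurement).

Calculate the product ΔxΔp:
ΔxΔp = (3.010e-09 m) × (1.066e-26 kg·m/s)
ΔxΔp = 3.209e-35 J·s

Compare to the minimum allowed value ℏ/2:
ℏ/2 = 5.273e-35 J·s

Since ΔxΔp = 3.209e-35 J·s < 5.273e-35 J·s = ℏ/2,
the measurement violates the uncertainty principle.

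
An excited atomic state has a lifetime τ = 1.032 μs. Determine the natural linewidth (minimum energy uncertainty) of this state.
318.901 peV

Using the energy-time uncertainty principle:
ΔEΔt ≥ ℏ/2

The lifetime τ represents the time uncertainty Δt.
The natural linewidth (minimum energy uncertainty) is:

ΔE = ℏ/(2τ)
ΔE = (1.055e-34 J·s) / (2 × 1.032e-06 s)
ΔE = 5.109e-29 J = 318.901 peV

This natural linewidth limits the precision of spectroscopic measurements.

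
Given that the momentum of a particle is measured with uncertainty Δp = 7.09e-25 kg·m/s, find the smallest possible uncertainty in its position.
74.370 pm

Using the Heisenberg uncertainty principle:
ΔxΔp ≥ ℏ/2

The minimum uncertainty in position is:
Δx_min = ℏ/(2Δp)
Δx_min = (1.055e-34 J·s) / (2 × 7.090e-25 kg·m/s)
Δx_min = 7.437e-11 m = 74.370 pm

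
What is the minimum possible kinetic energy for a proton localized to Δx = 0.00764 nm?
88.873 meV

Localizing a particle requires giving it sufficient momentum uncertainty:

1. From uncertainty principle: Δp ≥ ℏ/(2Δx)
   Δp_min = (1.055e-34 J·s) / (2 × 7.640e-12 m)
   Δp_min = 6.902e-24 kg·m/s

2. This momentum uncertainty corresponds to kinetic energy:
   KE ≈ (Δp)²/(2m) = (6.902e-24)²/(2 × 1.673e-27 kg)
   KE = 1.424e-20 J = 88.873 meV

Tighter localization requires more energy.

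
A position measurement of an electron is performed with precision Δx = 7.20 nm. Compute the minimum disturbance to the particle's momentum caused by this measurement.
7.323 × 10^-27 kg·m/s

The uncertainty principle implies that measuring position disturbs momentum:
ΔxΔp ≥ ℏ/2

When we measure position with precision Δx, we necessarily introduce a momentum uncertainty:
Δp ≥ ℏ/(2Δx)
Δp_min = (1.055e-34 J·s) / (2 × 7.200e-09 m)
Δp_min = 7.323e-27 kg·m/s

The more precisely we measure position, the greater the momentum disturbance.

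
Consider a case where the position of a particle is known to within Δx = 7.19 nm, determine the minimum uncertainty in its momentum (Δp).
7.334 × 10^-27 kg·m/s

Using the Heisenberg uncertainty principle:
ΔxΔp ≥ ℏ/2

The minimum uncertainty in momentum is:
Δp_min = ℏ/(2Δx)
Δp_min = (1.055e-34 J·s) / (2 × 7.190e-09 m)
Δp_min = 7.334e-27 kg·m/s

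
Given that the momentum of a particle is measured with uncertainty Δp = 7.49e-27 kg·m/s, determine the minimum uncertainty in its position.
7.040 nm

Using the Heisenberg uncertainty principle:
ΔxΔp ≥ ℏ/2

The minimum uncertainty in position is:
Δx_min = ℏ/(2Δp)
Δx_min = (1.055e-34 J·s) / (2 × 7.490e-27 kg·m/s)
Δx_min = 7.040e-09 m = 7.040 nm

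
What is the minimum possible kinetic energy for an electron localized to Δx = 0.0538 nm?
3.291 eV

Localizing a particle requires giving it sufficient momentum uncertainty:

1. From uncertainty principle: Δp ≥ ℏ/(2Δx)
   Δp_min = (1.055e-34 J·s) / (2 × 5.380e-11 m)
   Δp_min = 9.801e-25 kg·m/s

2. This momentum uncertainty corresponds to kinetic energy:
   KE ≈ (Δp)²/(2m) = (9.801e-25)²/(2 × 9.109e-31 kg)
   KE = 5.272e-19 J = 3.291 eV

Tighter localization requires more energy.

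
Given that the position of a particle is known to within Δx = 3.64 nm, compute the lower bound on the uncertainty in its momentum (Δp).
1.449 × 10^-26 kg·m/s

Using the Heisenberg uncertainty principle:
ΔxΔp ≥ ℏ/2

The minimum uncertainty in momentum is:
Δp_min = ℏ/(2Δx)
Δp_min = (1.055e-34 J·s) / (2 × 3.640e-09 m)
Δp_min = 1.449e-26 kg·m/s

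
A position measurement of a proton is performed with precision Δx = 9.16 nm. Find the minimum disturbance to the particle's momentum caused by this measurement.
5.756 × 10^-27 kg·m/s

The uncertainty principle implies that measuring position disturbs momentum:
ΔxΔp ≥ ℏ/2

When we measure position with precision Δx, we necessarily introduce a momentum uncertainty:
Δp ≥ ℏ/(2Δx)
Δp_min = (1.055e-34 J·s) / (2 × 9.160e-09 m)
Δp_min = 5.756e-27 kg·m/s

The more precisely we measure position, the greater the momentum disturbance.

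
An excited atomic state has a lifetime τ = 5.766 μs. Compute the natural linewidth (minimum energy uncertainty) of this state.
57.077 peV

Using the energy-time uncertainty principle:
ΔEΔt ≥ ℏ/2

The lifetime τ represents the time uncertainty Δt.
The natural linewidth (minimum energy uncertainty) is:

ΔE = ℏ/(2τ)
ΔE = (1.055e-34 J·s) / (2 × 5.766e-06 s)
ΔE = 9.145e-30 J = 57.077 peV

This natural linewidth limits the precision of spectroscopic measurements.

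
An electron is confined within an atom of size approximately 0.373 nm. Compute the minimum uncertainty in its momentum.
1.414 × 10^-25 kg·m/s

Using the Heisenberg uncertainty principle:
ΔxΔp ≥ ℏ/2

With Δx ≈ L = 3.730e-10 m (the confinement size):
Δp_min = ℏ/(2Δx)
Δp_min = (1.055e-34 J·s) / (2 × 3.730e-10 m)
Δp_min = 1.414e-25 kg·m/s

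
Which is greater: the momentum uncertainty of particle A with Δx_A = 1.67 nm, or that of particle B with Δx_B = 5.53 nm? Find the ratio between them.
Particle A has the larger minimum momentum uncertainty, by a factor of 3.31.

For each particle, the minimum momentum uncertainty is Δp_min = ℏ/(2Δx):

Particle A: Δp_A = ℏ/(2×1.670e-09 m) = 3.157e-26 kg·m/s
Particle B: Δp_B = ℏ/(2×5.530e-09 m) = 9.535e-27 kg·m/s

Ratio: Δp_A/Δp_B = 3.31

Since Δp_min ∝ 1/Δx, the particle with smaller position uncertainty (A) has larger momentum uncertainty.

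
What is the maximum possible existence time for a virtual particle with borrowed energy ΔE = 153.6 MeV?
2.143 ys

Using the energy-time uncertainty principle:
ΔEΔt ≥ ℏ/2

For a virtual particle borrowing energy ΔE, the maximum lifetime is:
Δt_max = ℏ/(2ΔE)

Converting energy:
ΔE = 153.6 MeV = 2.461e-11 J

Δt_max = (1.055e-34 J·s) / (2 × 2.461e-11 J)
Δt_max = 2.143e-24 s = 2.143 ys

Virtual particles with higher borrowed energy exist for shorter times.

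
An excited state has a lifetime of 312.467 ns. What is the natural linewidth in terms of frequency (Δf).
254.675 kHz

Using the energy-time uncertainty principle and E = hf:
ΔEΔt ≥ ℏ/2
hΔf·Δt ≥ ℏ/2

The minimum frequency uncertainty is:
Δf = ℏ/(2hτ) = 1/(4πτ)
Δf = 1/(4π × 3.125e-07 s)
Δf = 2.547e+05 Hz = 254.675 kHz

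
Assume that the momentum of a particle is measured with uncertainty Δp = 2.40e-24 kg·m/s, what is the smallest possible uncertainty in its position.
21.970 pm

Using the Heisenberg uncertainty principle:
ΔxΔp ≥ ℏ/2

The minimum uncertainty in position is:
Δx_min = ℏ/(2Δp)
Δx_min = (1.055e-34 J·s) / (2 × 2.400e-24 kg·m/s)
Δx_min = 2.197e-11 m = 21.970 pm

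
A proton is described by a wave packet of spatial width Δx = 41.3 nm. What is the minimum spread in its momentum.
1.277 × 10^-27 kg·m/s

For a wave packet, the spatial width Δx and momentum spread Δp are related by the uncertainty principle:
ΔxΔp ≥ ℏ/2

The minimum momentum spread is:
Δp_min = ℏ/(2Δx)
Δp_min = (1.055e-34 J·s) / (2 × 4.130e-08 m)
Δp_min = 1.277e-27 kg·m/s

A wave packet cannot have both a well-defined position and well-defined momentum.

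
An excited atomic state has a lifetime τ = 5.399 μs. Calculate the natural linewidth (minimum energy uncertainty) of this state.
60.957 peV

Using the energy-time uncertainty principle:
ΔEΔt ≥ ℏ/2

The lifetime τ represents the time uncertainty Δt.
The natural linewidth (minimum energy uncertainty) is:

ΔE = ℏ/(2τ)
ΔE = (1.055e-34 J·s) / (2 × 5.399e-06 s)
ΔE = 9.766e-30 J = 60.957 peV

This natural linewidth limits the precision of spectroscopic measurements.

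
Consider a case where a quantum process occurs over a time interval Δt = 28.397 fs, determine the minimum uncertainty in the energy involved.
11.589 meV

Using the energy-time uncertainty principle:
ΔEΔt ≥ ℏ/2

The minimum uncertainty in energy is:
ΔE_min = ℏ/(2Δt)
ΔE_min = (1.055e-34 J·s) / (2 × 2.840e-14 s)
ΔE_min = 1.857e-21 J = 11.589 meV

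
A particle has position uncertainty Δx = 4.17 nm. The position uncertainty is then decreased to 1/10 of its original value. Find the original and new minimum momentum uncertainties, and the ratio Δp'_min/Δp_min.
Original Δp_min = 1.264 × 10^-26 kg·m/s; new Δp'_min = 1.264 × 10^-25 kg·m/s; ratio Δp'_min/Δp_min = 10.

From the uncertainty principle ΔxΔp ≥ ℏ/2, the minimum momentum uncertainty is Δp_min = ℏ/(2Δx).

Original (Δx = 4.17 nm = 4.170e-09 m):
Δp_min = (1.055e-34 J·s)/(2 × 4.170e-09 m) = 1.264e-26 kg·m/s

When Δx → (1/10)Δx:
Δp'_min = ℏ/(2 × (1/10)Δx) = 10 × ℏ/(2Δx) = 10 × Δp_min
Δp'_min = 10 × 1.264e-26 kg·m/s = 1.264e-25 kg·m/s

Since Δp_min ∝ 1/Δx, when Δx is decreased to 1/10 of its original value, Δp_min increases to 10 times its original value.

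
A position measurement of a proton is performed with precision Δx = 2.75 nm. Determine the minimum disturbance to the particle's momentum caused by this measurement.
1.917 × 10^-26 kg·m/s

The uncertainty principle implies that measuring position disturbs momentum:
ΔxΔp ≥ ℏ/2

When we measure position with precision Δx, we necessarily introduce a momentum uncertainty:
Δp ≥ ℏ/(2Δx)
Δp_min = (1.055e-34 J·s) / (2 × 2.750e-09 m)
Δp_min = 1.917e-26 kg·m/s

The more precisely we measure position, the greater the momentum disturbance.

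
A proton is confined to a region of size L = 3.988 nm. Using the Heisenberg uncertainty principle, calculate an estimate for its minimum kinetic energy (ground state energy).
326.170 neV

Using the uncertainty principle to estimate ground state energy:

1. The position uncertainty is approximately the confinement size:
   Δx ≈ L = 3.988e-09 m

2. From ΔxΔp ≥ ℏ/2, the minimum momentum uncertainty is:
   Δp ≈ ℏ/(2L) = 1.322e-26 kg·m/s

3. The kinetic energy is approximately:
   KE ≈ (Δp)²/(2m) = (1.322e-26)²/(2 × 1.673e-27 kg)
   KE ≈ 5.226e-26 J = 326.170 neV

This is an order-of-magnitude estimate of the ground state energy.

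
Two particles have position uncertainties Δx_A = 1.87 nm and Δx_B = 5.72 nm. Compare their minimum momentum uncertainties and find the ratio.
Particle A has the larger minimum momentum uncertainty, by a factor of 3.06.

For each particle, the minimum momentum uncertainty is Δp_min = ℏ/(2Δx):

Particle A: Δp_A = ℏ/(2×1.870e-09 m) = 2.820e-26 kg·m/s
Particle B: Δp_B = ℏ/(2×5.720e-09 m) = 9.218e-27 kg·m/s

Ratio: Δp_A/Δp_B = 3.06

Since Δp_min ∝ 1/Δx, the particle with smaller position uncertainty (A) has larger momentum uncertainty.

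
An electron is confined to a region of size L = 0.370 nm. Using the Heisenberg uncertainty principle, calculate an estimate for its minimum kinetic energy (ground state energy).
69.576 meV

Using the uncertainty principle to estimate ground state energy:

1. The position uncertainty is approximately the confinement size:
   Δx ≈ L = 3.700e-10 m

2. From ΔxΔp ≥ ℏ/2, the minimum momentum uncertainty is:
   Δp ≈ ℏ/(2L) = 1.425e-25 kg·m/s

3. The kinetic energy is approximately:
   KE ≈ (Δp)²/(2m) = (1.425e-25)²/(2 × 9.109e-31 kg)
   KE ≈ 1.115e-20 J = 69.576 meV

This is an order-of-magnitude estimate of the ground state energy.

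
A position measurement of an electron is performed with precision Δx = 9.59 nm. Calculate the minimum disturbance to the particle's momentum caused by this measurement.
5.498 × 10^-27 kg·m/s

The uncertainty principle implies that measuring position disturbs momentum:
ΔxΔp ≥ ℏ/2

When we measure position with precision Δx, we necessarily introduce a momentum uncertainty:
Δp ≥ ℏ/(2Δx)
Δp_min = (1.055e-34 J·s) / (2 × 9.590e-09 m)
Δp_min = 5.498e-27 kg·m/s

The more precisely we measure position, the greater the momentum disturbance.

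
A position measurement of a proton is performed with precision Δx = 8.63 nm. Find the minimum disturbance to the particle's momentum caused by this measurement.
6.110 × 10^-27 kg·m/s

The uncertainty principle implies that measuring position disturbs momentum:
ΔxΔp ≥ ℏ/2

When we measure position with precision Δx, we necessarily introduce a momentum uncertainty:
Δp ≥ ℏ/(2Δx)
Δp_min = (1.055e-34 J·s) / (2 × 8.630e-09 m)
Δp_min = 6.110e-27 kg·m/s

The more precisely we measure position, the greater the momentum disturbance.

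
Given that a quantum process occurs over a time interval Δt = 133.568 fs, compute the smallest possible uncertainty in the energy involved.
2.464 meV

Using the energy-time uncertainty principle:
ΔEΔt ≥ ℏ/2

The minimum uncertainty in energy is:
ΔE_min = ℏ/(2Δt)
ΔE_min = (1.055e-34 J·s) / (2 × 1.336e-13 s)
ΔE_min = 3.948e-22 J = 2.464 meV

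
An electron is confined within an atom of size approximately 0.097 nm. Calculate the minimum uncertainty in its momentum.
5.436 × 10^-25 kg·m/s

Using the Heisenberg uncertainty principle:
ΔxΔp ≥ ℏ/2

With Δx ≈ L = 9.700e-11 m (the confinement size):
Δp_min = ℏ/(2Δx)
Δp_min = (1.055e-34 J·s) / (2 × 9.700e-11 m)
Δp_min = 5.436e-25 kg·m/s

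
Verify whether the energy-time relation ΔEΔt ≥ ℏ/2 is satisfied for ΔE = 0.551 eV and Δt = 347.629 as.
No, it violates the uncertainty relation.

Calculate the product ΔEΔt:
ΔE = 0.551 eV = 8.828e-20 J
ΔEΔt = (8.828e-20 J) × (3.476e-16 s)
ΔEΔt = 3.069e-35 J·s

Compare to the minimum allowed value ℏ/2:
ℏ/2 = 5.273e-35 J·s

Since ΔEΔt = 3.069e-35 J·s < 5.273e-35 J·s = ℏ/2,
this violates the uncertainty relation.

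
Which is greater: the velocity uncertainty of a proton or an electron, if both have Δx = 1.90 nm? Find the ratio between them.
The electron has the larger minimum velocity uncertainty, by a ratio of 1836.2.

For both particles, Δp_min = ℏ/(2Δx) = 2.775e-26 kg·m/s (same for both).

The velocity uncertainty is Δv = Δp/m:
- proton: Δv = 2.775e-26 / 1.673e-27 = 1.659e+01 m/s = 16.592 m/s
- electron: Δv = 2.775e-26 / 9.109e-31 = 3.047e+04 m/s = 30.465 km/s

Ratio: 3.047e+04 / 1.659e+01 = 1836.2

The lighter particle has larger velocity uncertainty because Δv ∝ 1/m.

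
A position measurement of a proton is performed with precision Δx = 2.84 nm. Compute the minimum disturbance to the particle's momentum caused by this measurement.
1.857 × 10^-26 kg·m/s

The uncertainty principle implies that measuring position disturbs momentum:
ΔxΔp ≥ ℏ/2

When we measure position with precision Δx, we necessarily introduce a momentum uncertainty:
Δp ≥ ℏ/(2Δx)
Δp_min = (1.055e-34 J·s) / (2 × 2.840e-09 m)
Δp_min = 1.857e-26 kg·m/s

The more precisely we measure position, the greater the momentum disturbance.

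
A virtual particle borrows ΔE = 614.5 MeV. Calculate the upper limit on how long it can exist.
5.356 × 10^-25 s

Using the energy-time uncertainty principle:
ΔEΔt ≥ ℏ/2

For a virtual particle borrowing energy ΔE, the maximum lifetime is:
Δt_max = ℏ/(2ΔE)

Converting energy:
ΔE = 614.5 MeV = 9.845e-11 J

Δt_max = (1.055e-34 J·s) / (2 × 9.845e-11 J)
Δt_max = 5.356e-25 s = 5.356 × 10^-25 s

Virtual particles with higher borrowed energy exist for shorter times.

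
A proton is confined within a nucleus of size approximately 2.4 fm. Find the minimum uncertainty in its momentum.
2.197 × 10^-20 kg·m/s

Using the Heisenberg uncertainty principle:
ΔxΔp ≥ ℏ/2

With Δx ≈ L = 2.400e-15 m (the confinement size):
Δp_min = ℏ/(2Δx)
Δp_min = (1.055e-34 J·s) / (2 × 2.400e-15 m)
Δp_min = 2.197e-20 kg·m/s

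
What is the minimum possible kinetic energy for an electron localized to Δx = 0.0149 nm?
42.903 eV

Localizing a particle requires giving it sufficient momentum uncertainty:

1. From uncertainty principle: Δp ≥ ℏ/(2Δx)
   Δp_min = (1.055e-34 J·s) / (2 × 1.490e-11 m)
   Δp_min = 3.539e-24 kg·m/s

2. This momentum uncertainty corresponds to kinetic energy:
   KE ≈ (Δp)²/(2m) = (3.539e-24)²/(2 × 9.109e-31 kg)
   KE = 6.874e-18 J = 42.903 eV

Tighter localization requires more energy.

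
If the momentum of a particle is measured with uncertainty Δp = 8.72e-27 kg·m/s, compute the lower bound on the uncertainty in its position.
6.047 nm

Using the Heisenberg uncertainty principle:
ΔxΔp ≥ ℏ/2

The minimum uncertainty in position is:
Δx_min = ℏ/(2Δp)
Δx_min = (1.055e-34 J·s) / (2 × 8.720e-27 kg·m/s)
Δx_min = 6.047e-09 m = 6.047 nm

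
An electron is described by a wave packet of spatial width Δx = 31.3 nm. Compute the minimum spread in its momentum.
1.685 × 10^-27 kg·m/s

For a wave packet, the spatial width Δx and momentum spread Δp are related by the uncertainty principle:
ΔxΔp ≥ ℏ/2

The minimum momentum spread is:
Δp_min = ℏ/(2Δx)
Δp_min = (1.055e-34 J·s) / (2 × 3.130e-08 m)
Δp_min = 1.685e-27 kg·m/s

A wave packet cannot have both a well-defined position and well-defined momentum.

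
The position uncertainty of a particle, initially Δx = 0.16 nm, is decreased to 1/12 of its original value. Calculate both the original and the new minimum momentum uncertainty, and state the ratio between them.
Original Δp_min = 3.296 × 10^-25 kg·m/s; new Δp'_min = 3.955 × 10^-24 kg·m/s; ratio Δp'_min/Δp_min = 12.

From the uncertainty principle ΔxΔp ≥ ℏ/2, the minimum momentum uncertainty is Δp_min = ℏ/(2Δx).

Original (Δx = 0.16 nm = 1.600e-10 m):
Δp_min = (1.055e-34 J·s)/(2 × 1.600e-10 m) = 3.296e-25 kg·m/s

When Δx → (1/12)Δx:
Δp'_min = ℏ/(2 × (1/12)Δx) = 12 × ℏ/(2Δx) = 12 × Δp_min
Δp'_min = 12 × 3.296e-25 kg·m/s = 3.955e-24 kg·m/s

Since Δp_min ∝ 1/Δx, when Δx is decreased to 1/12 of its original value, Δp_min increases to 12 times its original value.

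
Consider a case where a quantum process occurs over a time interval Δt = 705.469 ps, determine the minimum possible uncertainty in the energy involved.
466.507 neV

Using the energy-time uncertainty principle:
ΔEΔt ≥ ℏ/2

The minimum uncertainty in energy is:
ΔE_min = ℏ/(2Δt)
ΔE_min = (1.055e-34 J·s) / (2 × 7.055e-10 s)
ΔE_min = 7.474e-26 J = 466.507 neV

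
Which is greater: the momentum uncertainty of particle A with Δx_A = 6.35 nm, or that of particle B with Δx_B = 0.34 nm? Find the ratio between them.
Particle B has the larger minimum momentum uncertainty, by a factor of 18.68.

For each particle, the minimum momentum uncertainty is Δp_min = ℏ/(2Δx):

Particle A: Δp_A = ℏ/(2×6.350e-09 m) = 8.304e-27 kg·m/s
Particle B: Δp_B = ℏ/(2×3.400e-10 m) = 1.551e-25 kg·m/s

Ratio: Δp_B/Δp_A = 18.68

Since Δp_min ∝ 1/Δx, the particle with smaller position uncertainty (B) has larger momentum uncertainty.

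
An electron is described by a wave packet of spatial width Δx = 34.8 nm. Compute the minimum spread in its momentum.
1.515 × 10^-27 kg·m/s

For a wave packet, the spatial width Δx and momentum spread Δp are related by the uncertainty principle:
ΔxΔp ≥ ℏ/2

The minimum momentum spread is:
Δp_min = ℏ/(2Δx)
Δp_min = (1.055e-34 J·s) / (2 × 3.480e-08 m)
Δp_min = 1.515e-27 kg·m/s

A wave packet cannot have both a well-defined position and well-defined momentum.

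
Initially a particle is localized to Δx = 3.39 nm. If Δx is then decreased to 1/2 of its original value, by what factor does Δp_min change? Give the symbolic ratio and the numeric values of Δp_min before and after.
Original Δp_min = 1.555 × 10^-26 kg·m/s; new Δp'_min = 3.111 × 10^-26 kg·m/s; ratio Δp'_min/Δp_min = 2.

From the uncertainty principle ΔxΔp ≥ ℏ/2, the minimum momentum uncertainty is Δp_min = ℏ/(2Δx).

Original (Δx = 3.39 nm = 3.390e-09 m):
Δp_min = (1.055e-34 J·s)/(2 × 3.390e-09 m) = 1.555e-26 kg·m/s

When Δx → (1/2)Δx:
Δp'_min = ℏ/(2 × (1/2)Δx) = 2 × ℏ/(2Δx) = 2 × Δp_min
Δp'_min = 2 × 1.555e-26 kg·m/s = 3.111e-26 kg·m/s

Since Δp_min ∝ 1/Δx, when Δx is decreased to 1/2 of its original value, Δp_min increases to 2 times its original value.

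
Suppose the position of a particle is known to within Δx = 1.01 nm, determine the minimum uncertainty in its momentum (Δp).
5.221 × 10^-26 kg·m/s

Using the Heisenberg uncertainty principle:
ΔxΔp ≥ ℏ/2

The minimum uncertainty in momentum is:
Δp_min = ℏ/(2Δx)
Δp_min = (1.055e-34 J·s) / (2 × 1.010e-09 m)
Δp_min = 5.221e-26 kg·m/s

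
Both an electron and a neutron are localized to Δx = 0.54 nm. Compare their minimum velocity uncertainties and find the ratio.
The electron has the larger minimum velocity uncertainty, by a ratio of 1838.7.

For both particles, Δp_min = ℏ/(2Δx) = 9.765e-26 kg·m/s (same for both).

The velocity uncertainty is Δv = Δp/m:
- electron: Δv = 9.765e-26 / 9.109e-31 = 1.072e+05 m/s = 107.192 km/s
- neutron: Δv = 9.765e-26 / 1.675e-27 = 5.830e+01 m/s = 58.298 m/s

Ratio: 1.072e+05 / 5.830e+01 = 1838.7

The lighter particle has larger velocity uncertainty because Δv ∝ 1/m.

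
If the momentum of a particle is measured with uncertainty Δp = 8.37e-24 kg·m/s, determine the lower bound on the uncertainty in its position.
6.300 pm

Using the Heisenberg uncertainty principle:
ΔxΔp ≥ ℏ/2

The minimum uncertainty in position is:
Δx_min = ℏ/(2Δp)
Δx_min = (1.055e-34 J·s) / (2 × 8.370e-24 kg·m/s)
Δx_min = 6.300e-12 m = 6.300 pm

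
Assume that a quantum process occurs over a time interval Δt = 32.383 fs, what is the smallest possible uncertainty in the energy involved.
10.163 meV

Using the energy-time uncertainty principle:
ΔEΔt ≥ ℏ/2

The minimum uncertainty in energy is:
ΔE_min = ℏ/(2Δt)
ΔE_min = (1.055e-34 J·s) / (2 × 3.238e-14 s)
ΔE_min = 1.628e-21 J = 10.163 meV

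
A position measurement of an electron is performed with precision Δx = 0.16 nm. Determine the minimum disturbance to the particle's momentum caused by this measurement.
3.296 × 10^-25 kg·m/s

The uncertainty principle implies that measuring position disturbs momentum:
ΔxΔp ≥ ℏ/2

When we measure position with precision Δx, we necessarily introduce a momentum uncertainty:
Δp ≥ ℏ/(2Δx)
Δp_min = (1.055e-34 J·s) / (2 × 1.600e-10 m)
Δp_min = 3.296e-25 kg·m/s

The more precisely we measure position, the greater the momentum disturbance.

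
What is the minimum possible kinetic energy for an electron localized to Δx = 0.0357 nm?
7.474 eV

Localizing a particle requires giving it sufficient momentum uncertainty:

1. From uncertainty principle: Δp ≥ ℏ/(2Δx)
   Δp_min = (1.055e-34 J·s) / (2 × 3.570e-11 m)
   Δp_min = 1.477e-24 kg·m/s

2. This momentum uncertainty corresponds to kinetic energy:
   KE ≈ (Δp)²/(2m) = (1.477e-24)²/(2 × 9.109e-31 kg)
   KE = 1.197e-18 J = 7.474 eV

Tighter localization requires more energy.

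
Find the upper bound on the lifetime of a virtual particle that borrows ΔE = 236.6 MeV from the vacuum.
1.391 ys

Using the energy-time uncertainty principle:
ΔEΔt ≥ ℏ/2

For a virtual particle borrowing energy ΔE, the maximum lifetime is:
Δt_max = ℏ/(2ΔE)

Converting energy:
ΔE = 236.6 MeV = 3.791e-11 J

Δt_max = (1.055e-34 J·s) / (2 × 3.791e-11 J)
Δt_max = 1.391e-24 s = 1.391 ys

Virtual particles with higher borrowed energy exist for shorter times.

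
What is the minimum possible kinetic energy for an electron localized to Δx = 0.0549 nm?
3.160 eV

Localizing a particle requires giving it sufficient momentum uncertainty:

1. From uncertainty principle: Δp ≥ ℏ/(2Δx)
   Δp_min = (1.055e-34 J·s) / (2 × 5.490e-11 m)
   Δp_min = 9.604e-25 kg·m/s

2. This momentum uncertainty corresponds to kinetic energy:
   KE ≈ (Δp)²/(2m) = (9.604e-25)²/(2 × 9.109e-31 kg)
   KE = 5.063e-19 J = 3.160 eV

Tighter localization requires more energy.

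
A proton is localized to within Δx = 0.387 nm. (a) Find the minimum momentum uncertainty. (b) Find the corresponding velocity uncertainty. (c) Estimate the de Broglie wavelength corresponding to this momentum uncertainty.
(a) Δp_min = 1.362 × 10^-25 kg·m/s
(b) Δv_min = 81.459 m/s
(c) λ_dB = 4.863 nm

Step-by-step:

(a) From the uncertainty principle:
Δp_min = ℏ/(2Δx) = (1.055e-34 J·s)/(2 × 3.870e-10 m) = 1.362e-25 kg·m/s

(b) The velocity uncertainty:
Δv = Δp/m = (1.362e-25 kg·m/s)/(1.673e-27 kg) = 8.146e+01 m/s = 81.459 m/s

(c) The de Broglie wavelength for this momentum:
λ = h/p = (6.626e-34 J·s)/(1.362e-25 kg·m/s) = 4.863e-09 m = 4.863 nm

Note: The de Broglie wavelength is comparable to the localization size, as expected from wave-particle duality.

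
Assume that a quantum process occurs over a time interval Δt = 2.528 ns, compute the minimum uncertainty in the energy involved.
130.184 neV

Using the energy-time uncertainty principle:
ΔEΔt ≥ ℏ/2

The minimum uncertainty in energy is:
ΔE_min = ℏ/(2Δt)
ΔE_min = (1.055e-34 J·s) / (2 × 2.528e-09 s)
ΔE_min = 2.086e-26 J = 130.184 neV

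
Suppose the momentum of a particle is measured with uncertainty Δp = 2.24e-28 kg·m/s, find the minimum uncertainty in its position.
235.395 nm

Using the Heisenberg uncertainty principle:
ΔxΔp ≥ ℏ/2

The minimum uncertainty in position is:
Δx_min = ℏ/(2Δp)
Δx_min = (1.055e-34 J·s) / (2 × 2.240e-28 kg·m/s)
Δx_min = 2.354e-07 m = 235.395 nm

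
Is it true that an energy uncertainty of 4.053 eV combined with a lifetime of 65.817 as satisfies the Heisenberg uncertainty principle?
No, it violates the uncertainty relation.

Calculate the product ΔEΔt:
ΔE = 4.053 eV = 6.494e-19 J
ΔEΔt = (6.494e-19 J) × (6.582e-17 s)
ΔEΔt = 4.274e-35 J·s

Compare to the minimum allowed value ℏ/2:
ℏ/2 = 5.273e-35 J·s

Since ΔEΔt = 4.274e-35 J·s < 5.273e-35 J·s = ℏ/2,
this violates the uncertainty relation.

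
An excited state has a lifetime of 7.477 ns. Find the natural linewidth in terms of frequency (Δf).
10.643 MHz

Using the energy-time uncertainty principle and E = hf:
ΔEΔt ≥ ℏ/2
hΔf·Δt ≥ ℏ/2

The minimum frequency uncertainty is:
Δf = ℏ/(2hτ) = 1/(4πτ)
Δf = 1/(4π × 7.477e-09 s)
Δf = 1.064e+07 Hz = 10.643 MHz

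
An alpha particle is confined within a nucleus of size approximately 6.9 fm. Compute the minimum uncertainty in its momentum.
7.642 × 10^-21 kg·m/s

Using the Heisenberg uncertainty principle:
ΔxΔp ≥ ℏ/2

With Δx ≈ L = 6.900e-15 m (the confinement size):
Δp_min = ℏ/(2Δx)
Δp_min = (1.055e-34 J·s) / (2 × 6.900e-15 m)
Δp_min = 7.642e-21 kg·m/s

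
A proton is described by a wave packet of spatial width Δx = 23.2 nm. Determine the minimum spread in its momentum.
2.273 × 10^-27 kg·m/s

For a wave packet, the spatial width Δx and momentum spread Δp are related by the uncertainty principle:
ΔxΔp ≥ ℏ/2

The minimum momentum spread is:
Δp_min = ℏ/(2Δx)
Δp_min = (1.055e-34 J·s) / (2 × 2.320e-08 m)
Δp_min = 2.273e-27 kg·m/s

A wave packet cannot have both a well-defined position and well-defined momentum.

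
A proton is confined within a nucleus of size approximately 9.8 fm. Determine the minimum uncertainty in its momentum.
5.380 × 10^-21 kg·m/s

Using the Heisenberg uncertainty principle:
ΔxΔp ≥ ℏ/2

With Δx ≈ L = 9.800e-15 m (the confinement size):
Δp_min = ℏ/(2Δx)
Δp_min = (1.055e-34 J·s) / (2 × 9.800e-15 m)
Δp_min = 5.380e-21 kg·m/s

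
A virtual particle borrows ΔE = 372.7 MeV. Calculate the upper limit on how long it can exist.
8.830 × 10^-25 s

Using the energy-time uncertainty principle:
ΔEΔt ≥ ℏ/2

For a virtual particle borrowing energy ΔE, the maximum lifetime is:
Δt_max = ℏ/(2ΔE)

Converting energy:
ΔE = 372.7 MeV = 5.971e-11 J

Δt_max = (1.055e-34 J·s) / (2 × 5.971e-11 J)
Δt_max = 8.830e-25 s = 8.830 × 10^-25 s

Virtual particles with higher borrowed energy exist for shorter times.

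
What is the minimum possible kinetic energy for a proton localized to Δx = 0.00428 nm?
283.183 meV

Localizing a particle requires giving it sufficient momentum uncertainty:

1. From uncertainty principle: Δp ≥ ℏ/(2Δx)
   Δp_min = (1.055e-34 J·s) / (2 × 4.280e-12 m)
   Δp_min = 1.232e-23 kg·m/s

2. This momentum uncertainty corresponds to kinetic energy:
   KE ≈ (Δp)²/(2m) = (1.232e-23)²/(2 × 1.673e-27 kg)
   KE = 4.537e-20 J = 283.183 meV

Tighter localization requires more energy.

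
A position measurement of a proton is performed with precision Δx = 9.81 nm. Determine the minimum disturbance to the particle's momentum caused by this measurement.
5.375 × 10^-27 kg·m/s

The uncertainty principle implies that measuring position disturbs momentum:
ΔxΔp ≥ ℏ/2

When we measure position with precision Δx, we necessarily introduce a momentum uncertainty:
Δp ≥ ℏ/(2Δx)
Δp_min = (1.055e-34 J·s) / (2 × 9.810e-09 m)
Δp_min = 5.375e-27 kg·m/s

The more precisely we measure position, the greater the momentum disturbance.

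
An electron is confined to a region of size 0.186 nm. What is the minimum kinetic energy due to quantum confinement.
275.320 meV

Using the uncertainty principle:

1. Position uncertainty: Δx ≈ 1.860e-10 m
2. Minimum momentum uncertainty: Δp = ℏ/(2Δx) = 2.835e-25 kg·m/s
3. Minimum kinetic energy:
   KE = (Δp)²/(2m) = (2.835e-25)²/(2 × 9.109e-31 kg)
   KE = 4.411e-20 J = 275.320 meV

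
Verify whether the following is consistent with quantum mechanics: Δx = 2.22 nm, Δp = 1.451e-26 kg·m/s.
No, it violates the uncertainty principle (impossible measurement).

Calculate the product ΔxΔp:
ΔxΔp = (2.220e-09 m) × (1.451e-26 kg·m/s)
ΔxΔp = 3.221e-35 J·s

Compare to the minimum allowed value ℏ/2:
ℏ/2 = 5.273e-35 J·s

Since ΔxΔp = 3.221e-35 J·s < 5.273e-35 J·s = ℏ/2,
the measurement violates the uncertainty principle.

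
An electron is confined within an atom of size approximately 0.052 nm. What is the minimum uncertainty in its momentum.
1.014 × 10^-24 kg·m/s

Using the Heisenberg uncertainty principle:
ΔxΔp ≥ ℏ/2

With Δx ≈ L = 5.200e-11 m (the confinement size):
Δp_min = ℏ/(2Δx)
Δp_min = (1.055e-34 J·s) / (2 × 5.200e-11 m)
Δp_min = 1.014e-24 kg·m/s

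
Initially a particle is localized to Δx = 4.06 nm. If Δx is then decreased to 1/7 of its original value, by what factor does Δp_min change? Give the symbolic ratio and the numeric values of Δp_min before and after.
Original Δp_min = 1.299 × 10^-26 kg·m/s; new Δp'_min = 9.091 × 10^-26 kg·m/s; ratio Δp'_min/Δp_min = 7.

From the uncertainty principle ΔxΔp ≥ ℏ/2, the minimum momentum uncertainty is Δp_min = ℏ/(2Δx).

Original (Δx = 4.06 nm = 4.060e-09 m):
Δp_min = (1.055e-34 J·s)/(2 × 4.060e-09 m) = 1.299e-26 kg·m/s

When Δx → (1/7)Δx:
Δp'_min = ℏ/(2 × (1/7)Δx) = 7 × ℏ/(2Δx) = 7 × Δp_min
Δp'_min = 7 × 1.299e-26 kg·m/s = 9.091e-26 kg·m/s

Since Δp_min ∝ 1/Δx, when Δx is decreased to 1/7 of its original value, Δp_min increases to 7 times its original value.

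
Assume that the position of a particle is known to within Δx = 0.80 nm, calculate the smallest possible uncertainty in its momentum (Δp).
6.591 × 10^-26 kg·m/s

Using the Heisenberg uncertainty principle:
ΔxΔp ≥ ℏ/2

The minimum uncertainty in momentum is:
Δp_min = ℏ/(2Δx)
Δp_min = (1.055e-34 J·s) / (2 × 8.000e-10 m)
Δp_min = 6.591e-26 kg·m/s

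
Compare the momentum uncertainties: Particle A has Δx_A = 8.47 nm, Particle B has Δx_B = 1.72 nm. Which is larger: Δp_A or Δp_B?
Particle B has the larger minimum momentum uncertainty, by a factor of 4.92.

For each particle, the minimum momentum uncertainty is Δp_min = ℏ/(2Δx):

Particle A: Δp_A = ℏ/(2×8.470e-09 m) = 6.225e-27 kg·m/s
Particle B: Δp_B = ℏ/(2×1.720e-09 m) = 3.066e-26 kg·m/s

Ratio: Δp_B/Δp_A = 4.92

Since Δp_min ∝ 1/Δx, the particle with smaller position uncertainty (B) has larger momentum uncertainty.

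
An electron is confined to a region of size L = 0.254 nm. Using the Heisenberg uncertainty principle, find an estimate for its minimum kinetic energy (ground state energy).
147.637 meV

Using the uncertainty principle to estimate ground state energy:

1. The position uncertainty is approximately the confinement size:
   Δx ≈ L = 2.540e-10 m

2. From ΔxΔp ≥ ℏ/2, the minimum momentum uncertainty is:
   Δp ≈ ℏ/(2L) = 2.076e-25 kg·m/s

3. The kinetic energy is approximately:
   KE ≈ (Δp)²/(2m) = (2.076e-25)²/(2 × 9.109e-31 kg)
   KE ≈ 2.365e-20 J = 147.637 meV

This is an order-of-magnitude estimate of the ground state energy.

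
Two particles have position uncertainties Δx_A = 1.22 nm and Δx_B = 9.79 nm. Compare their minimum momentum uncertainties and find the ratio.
Particle A has the larger minimum momentum uncertainty, by a factor of 8.02.

For each particle, the minimum momentum uncertainty is Δp_min = ℏ/(2Δx):

Particle A: Δp_A = ℏ/(2×1.220e-09 m) = 4.322e-26 kg·m/s
Particle B: Δp_B = ℏ/(2×9.790e-09 m) = 5.386e-27 kg·m/s

Ratio: Δp_A/Δp_B = 8.02

Since Δp_min ∝ 1/Δx, the particle with smaller position uncertainty (A) has larger momentum uncertainty.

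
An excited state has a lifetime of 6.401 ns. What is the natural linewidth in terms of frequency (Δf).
12.432 MHz

Using the energy-time uncertainty principle and E = hf:
ΔEΔt ≥ ℏ/2
hΔf·Δt ≥ ℏ/2

The minimum frequency uncertainty is:
Δf = ℏ/(2hτ) = 1/(4πτ)
Δf = 1/(4π × 6.401e-09 s)
Δf = 1.243e+07 Hz = 12.432 MHz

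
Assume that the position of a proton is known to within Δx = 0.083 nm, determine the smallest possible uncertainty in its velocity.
379.813 m/s

Using the Heisenberg uncertainty principle and Δp = mΔv:
ΔxΔp ≥ ℏ/2
Δx(mΔv) ≥ ℏ/2

The minimum uncertainty in velocity is:
Δv_min = ℏ/(2mΔx)
Δv_min = (1.055e-34 J·s) / (2 × 1.673e-27 kg × 8.300e-11 m)
Δv_min = 3.798e+02 m/s = 379.813 m/s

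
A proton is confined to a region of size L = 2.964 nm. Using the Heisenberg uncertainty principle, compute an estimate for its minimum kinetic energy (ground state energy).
590.470 neV

Using the uncertainty principle to estimate ground state energy:

1. The position uncertainty is approximately the confinement size:
   Δx ≈ L = 2.964e-09 m

2. From ΔxΔp ≥ ℏ/2, the minimum momentum uncertainty is:
   Δp ≈ ℏ/(2L) = 1.779e-26 kg·m/s

3. The kinetic energy is approximately:
   KE ≈ (Δp)²/(2m) = (1.779e-26)²/(2 × 1.673e-27 kg)
   KE ≈ 9.460e-26 J = 590.470 neV

This is an order-of-magnitude estimate of the ground state energy.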